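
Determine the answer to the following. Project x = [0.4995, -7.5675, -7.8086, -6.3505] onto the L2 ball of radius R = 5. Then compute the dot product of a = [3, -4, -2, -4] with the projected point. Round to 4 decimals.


Step 1: Compute ||x|| (intermediates to 6 decimals).
||x|| = sqrt(0.4995^2 + (-7.5675)^2 + (-7.8086)^2 + (-6.3505)^2) = 12.602366
Step 2: Project.
Since ||x|| > R, scale = R/||x|| = 5/12.602366 = 0.396751, proj(x) = scale * x
proj(x) = [0.198177, -3.002413, -3.09807, -2.519567]
Step 3: Dot product.
a^T * proj(x) = 3*0.198177 - 4*(-3.002413) - 2*(-3.09807) - 4*(-2.519567) = 28.8786


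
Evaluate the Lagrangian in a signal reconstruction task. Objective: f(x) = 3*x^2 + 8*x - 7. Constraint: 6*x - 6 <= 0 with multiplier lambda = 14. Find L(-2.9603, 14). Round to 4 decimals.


Step 1: Evaluate f(x).
f(-2.9603) = 3*(-2.9603)^2 + 8*(-2.9603) - 7 = -4.3923
Step 2: Evaluate g(x).
g(-2.9603) = 6*-2.9603 - 6 = -23.7618
Step 3: Compute Lagrangian.
L = -4.3923 + 14*-23.7618 = -337.0575


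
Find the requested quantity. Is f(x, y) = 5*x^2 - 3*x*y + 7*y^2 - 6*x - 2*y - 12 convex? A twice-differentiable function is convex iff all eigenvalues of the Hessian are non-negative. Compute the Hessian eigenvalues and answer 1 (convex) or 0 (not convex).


The Hessian of f(x,y) = 5*x^2 - 3*x*y + 7*y^2 - 6*x - 2*y - 12 is:
H = [[10, -3], [-3, 14]]
Trace = 10 + 14 = 24
Determinant = 10*14 - (-3)^2 = 131
Discriminant = (24)^2 - 4*131 = 52.0
Eigenvalues: lambda_1 = 8.3944, lambda_2 = 15.6056
The function is convex.

1


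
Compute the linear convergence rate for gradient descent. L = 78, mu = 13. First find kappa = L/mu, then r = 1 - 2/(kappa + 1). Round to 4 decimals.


Step 1: Compute the condition number.
kappa = L/mu = 78/13 = 6.0
Step 2: Compute the convergence rate.
r = 1 - 2/(kappa + 1) = 1 - 2*mu/(L + mu) = (L - mu)/(L + mu) = 65/91 = 0.7143


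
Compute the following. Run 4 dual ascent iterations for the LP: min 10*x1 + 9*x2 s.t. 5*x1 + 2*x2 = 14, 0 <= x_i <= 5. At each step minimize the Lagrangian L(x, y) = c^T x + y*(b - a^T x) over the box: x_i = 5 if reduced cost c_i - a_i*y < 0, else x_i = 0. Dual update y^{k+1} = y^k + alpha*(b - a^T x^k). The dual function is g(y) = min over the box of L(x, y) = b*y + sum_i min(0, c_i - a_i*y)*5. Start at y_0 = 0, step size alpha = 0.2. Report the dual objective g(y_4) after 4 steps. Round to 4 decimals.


Dual ascent for LP: min 10*x1 + 9*x2, 5*x1 + 2*x2 = 14, 0 <= x_i <= 5
Step 1: y^k = 0.0, reduced costs: (10.0, 9.0)
  x^k = (0.0, 0.0), subgradient = b - a^T x = 14.0
  y^{k+1} = 0.0 + 0.2*14.0 = 2.8
Step 2: y^k = 2.8, reduced costs: (-4.0, 3.4)
  x^k = (5.0, 0.0), subgradient = b - a^T x = -11.0
  y^{k+1} = 2.8 + 0.2*-11.0 = 0.6
Step 3: y^k = 0.6, reduced costs: (7.0, 7.8)
  x^k = (0.0, 0.0), subgradient = b - a^T x = 14.0
  y^{k+1} = 0.6 + 0.2*14.0 = 3.4
Step 4: y^k = 3.4, reduced costs: (-7.0, 2.2)
  x^k = (5.0, 0.0), subgradient = b - a^T x = -11.0
  y^{k+1} = 3.4 + 0.2*-11.0 = 1.2
Dual objective at y_4 = 1.2: reduced costs (4.0, 6.6), box minimizer x = (0.0, 0.0)
g(y_4) = b*y + (c1 - a1*y)*x1 + (c2 - a2*y)*x2 = 14*1.2 + 4.0*0.0 + 6.6*0.0 = 16.8 + 0.0 + 0.0 = 16.8


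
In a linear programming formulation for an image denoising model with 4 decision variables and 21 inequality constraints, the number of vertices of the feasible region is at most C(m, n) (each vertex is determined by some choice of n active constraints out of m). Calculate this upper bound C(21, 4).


Each vertex corresponds to some choice of n active constraints out of m, so the number of vertices is at most C(m, n) = m! / (n!(m-n)!).
m = 21, n = 4
Numerator: 21 * 20 * 19 * 18
Denominator: 4! = 24
C(21, 4) = 5985


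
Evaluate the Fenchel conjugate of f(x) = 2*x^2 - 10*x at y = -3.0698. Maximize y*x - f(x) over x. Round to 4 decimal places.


f*(y) = sup_x {y*x - a*x^2 - b*x} = sup_x {(y-b)*x - a*x^2}
FOC: (y - b) - 2a*x = 0 => x* = (y - b)/(2a)
x* = (-3.0698 + 10)/(2*2) = 1.7326
f*(-3.0698) = (y-b)^2/(4a) = (-3.0698 + 10)^2/(4*2)
= 48.0277/8 = 6.0035


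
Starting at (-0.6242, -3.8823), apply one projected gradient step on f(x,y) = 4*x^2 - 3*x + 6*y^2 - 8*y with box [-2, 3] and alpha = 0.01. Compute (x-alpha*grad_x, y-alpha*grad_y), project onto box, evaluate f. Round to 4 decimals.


Step 1: Compute gradient at (-0.6242, -3.8823).
grad_x = 2*4*-0.6242 - 3 = -7.9936
grad_y = 2*6*-3.8823 - 8 = -54.5876
Step 2: Gradient step.
x_raw = -0.6242 - 0.01*-7.9936 = -0.5443
y_raw = -3.8823 - 0.01*-54.5876 = -3.3364
Step 3: Project onto [-2, 3].
x_proj = clip(-0.5443) = -0.5443
y_proj = clip(-3.3364) = -2.0
Step 4: Evaluate f.
f(-0.5443, -2.0) = 42.8177


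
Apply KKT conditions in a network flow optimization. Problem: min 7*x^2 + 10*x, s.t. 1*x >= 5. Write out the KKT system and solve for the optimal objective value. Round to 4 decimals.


Step 1: Try lambda = 0 (constraint inactive).
x_unc = -10/(2*7) = -0.7143
Check: 1*-0.7143 = -0.7143 < 5 -- violated!
Step 2: Constraint must be active: 1*x = 5
x* = 5/1 = 5.0
lambda = (2*7*5.0 + 10)/1 = 80.0
Step 3: Compute optimal value.
f(x*) = 7*5.0^2 + 10*5.0 = 225.0


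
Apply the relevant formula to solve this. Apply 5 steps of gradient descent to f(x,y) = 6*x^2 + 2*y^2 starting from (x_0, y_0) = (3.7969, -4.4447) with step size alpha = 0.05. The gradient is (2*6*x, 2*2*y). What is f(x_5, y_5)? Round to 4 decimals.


Gradient descent on f(x,y) = 6*x^2 + 2*y^2.
Starting point: (3.7969, -4.4447), alpha = 0.05
Step 1: grad_x = 2*6*3.7969 = 45.5628, grad_y = 2*2*-4.4447 = -17.7788
  x_1 = 3.7969 - 0.05*45.5628 = 1.5188
  y_1 = -4.4447 - 0.05*-17.7788 = -3.5558
Step 2: grad_x = 2*6*1.5188 = 18.2251, grad_y = 2*2*-3.5558 = -14.223
  x_2 = 1.5188 - 0.05*18.2251 = 0.6075
  y_2 = -3.5558 - 0.05*-14.223 = -2.8446
Step 3: grad_x = 2*6*0.6075 = 7.29, grad_y = 2*2*-2.8446 = -11.3784
  x_3 = 0.6075 - 0.05*7.29 = 0.243
  y_3 = -2.8446 - 0.05*-11.3784 = -2.2757
Step 4: grad_x = 2*6*0.243 = 2.916, grad_y = 2*2*-2.2757 = -9.1027
  x_4 = 0.243 - 0.05*2.916 = 0.0972
  y_4 = -2.2757 - 0.05*-9.1027 = -1.8205
Step 5: grad_x = 2*6*0.0972 = 1.1664, grad_y = 2*2*-1.8205 = -7.2822
  x_5 = 0.0972 - 0.05*1.1664 = 0.0389
  y_5 = -1.8205 - 0.05*-7.2822 = -1.4564
f(0.0389, -1.4564) = 6*0.0389^2 + 2*(-1.4564)^2 = 4.2515


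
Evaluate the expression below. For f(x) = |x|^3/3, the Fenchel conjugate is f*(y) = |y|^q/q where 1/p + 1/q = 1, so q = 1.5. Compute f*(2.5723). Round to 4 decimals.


The conjugate exponent q satisfies 1/p + 1/q = 1.
p = 3, so q = 3/(3 - 1) = 1.5
|y|^q = 2.5723^1.5 = 4.1256
f*(2.5723) = 4.1256 / 1.5 = 2.7504


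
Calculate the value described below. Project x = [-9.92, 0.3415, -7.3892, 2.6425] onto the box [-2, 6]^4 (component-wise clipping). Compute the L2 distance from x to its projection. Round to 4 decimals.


Project each component onto [-2, 6].
clip(-9.92) = -2.0, clip(0.3415) = 0.3415, clip(-7.3892) = -2.0, clip(2.6425) = 2.6425
Projection = [-2.0, 0.3415, -2.0, 2.6425]
Squared diffs: [62.7264, 0.0, 29.0435, 0.0]
Distance = sqrt(91.7699) = 9.5797


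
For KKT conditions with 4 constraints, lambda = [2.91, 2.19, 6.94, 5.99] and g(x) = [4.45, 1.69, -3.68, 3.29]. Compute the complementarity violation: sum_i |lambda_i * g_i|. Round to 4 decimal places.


KKT complementary slackness check:
lambda_1 * g_1 = 2.91 * 4.45 = 12.9495
lambda_2 * g_2 = 2.19 * 1.69 = 3.7011
lambda_3 * g_3 = 6.94 * -3.68 = -25.5392
lambda_4 * g_4 = 5.99 * 3.29 = 19.7071
Total violation = 12.9495 + 3.7011 + 25.5392 + 19.7071 = 61.8969


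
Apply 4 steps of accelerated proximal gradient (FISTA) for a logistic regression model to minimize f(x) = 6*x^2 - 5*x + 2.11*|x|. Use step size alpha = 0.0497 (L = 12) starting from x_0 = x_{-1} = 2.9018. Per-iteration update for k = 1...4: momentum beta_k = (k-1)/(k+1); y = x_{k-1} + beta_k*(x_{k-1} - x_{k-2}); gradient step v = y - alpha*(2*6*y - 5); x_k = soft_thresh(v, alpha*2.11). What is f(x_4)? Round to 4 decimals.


FISTA on f(x) = 6*x^2 - 5*x + 2.11*|x|
L = 12, alpha = 0.0497
Iteration 1: beta = 0.0, y = 2.9018 + 0.0*(2.9018 - 2.9018) = 2.9018
  grad(y) = 29.8216, v = y - alpha*grad = 1.4197
  prox(v) = soft_thresh(1.4197, 0.1049) = 1.3148
Iteration 2: beta = 0.3333, y = 1.3148 + 0.3333*(1.3148 - 2.9018) = 0.7858
  grad(y) = 4.4296, v = y - alpha*grad = 0.5656
  prox(v) = soft_thresh(0.5656, 0.1049) = 0.4608
Iteration 3: beta = 0.5, y = 0.4608 + 0.5*(0.4608 - 1.3148) = 0.0338
  grad(y) = -4.5947, v = y - alpha*grad = 0.2621
  prox(v) = soft_thresh(0.2621, 0.1049) = 0.1573
Iteration 4: beta = 0.6, y = 0.1573 + 0.6*(0.1573 - 0.4608) = -0.0248
  grad(y) = -5.2982, v = y - alpha*grad = 0.2385
  prox(v) = soft_thresh(0.2385, 0.1049) = 0.1336
f(x_4) = 6*0.1336^2 - 5*0.1336 + 2.11*|0.1336| = -0.279


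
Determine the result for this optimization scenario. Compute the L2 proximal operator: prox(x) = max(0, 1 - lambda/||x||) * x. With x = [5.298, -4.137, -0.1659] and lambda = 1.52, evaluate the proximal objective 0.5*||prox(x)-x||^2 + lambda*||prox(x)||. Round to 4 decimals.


Step 1: Compute ||x||.
||x|| = 6.7239
Step 2: Compute scaling factor.
scale = max(0, 1 - 1.52/6.7239) = 0.7739
Step 3: prox(x) = [4.1003, -3.2018, -0.1284]
||prox(x)|| = 5.2039
Step 4: Proximal objective.
0.5*||prox-x||^2 = 1.1552
lambda*||prox|| = 7.9099
Total = 9.0652


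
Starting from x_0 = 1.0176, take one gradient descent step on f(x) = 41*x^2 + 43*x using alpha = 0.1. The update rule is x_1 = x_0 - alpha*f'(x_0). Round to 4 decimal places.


We compute the gradient at x_0 and apply the update.
f'(x) = 82*x + 43
f'(1.0176) = 82*1.0176 + 43 = 126.4432
x_1 = 1.0176 - 0.1*126.4432 = -11.6267


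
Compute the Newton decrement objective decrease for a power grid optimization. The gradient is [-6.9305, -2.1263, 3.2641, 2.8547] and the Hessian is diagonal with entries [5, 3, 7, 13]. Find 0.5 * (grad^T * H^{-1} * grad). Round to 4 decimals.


Step 1: H is diagonal, so H^(-1) * g = [-1.3861, -0.7088, 0.4663, 0.2196].
Step 2: g^T H^(-1) g = sum_i g_i^2 / H_ii
  = (-6.9305)^2/5 + (-2.1263)^2/3 + (3.2641)^2/7 + (2.8547)^2/13
  = 9.6064 + 1.5071 + 1.522 + 0.6269 = 13.2623
Step 3: Objective decrease = 0.5 * g^T H^(-1) g = 6.6312


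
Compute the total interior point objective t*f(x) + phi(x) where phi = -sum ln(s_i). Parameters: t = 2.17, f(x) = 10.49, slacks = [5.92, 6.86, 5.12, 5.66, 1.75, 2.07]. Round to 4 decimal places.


Step 1: Compute log-barrier.
ln values: [1.7783, 1.9257, 1.6332, 1.7334, 0.5596, 0.7275]
phi = -(1.7783 + 1.9257 + 1.6332 + 1.7334 + 0.5596 + 0.7275) = -8.3578
Step 2: Compute augmented objective.
t*f(x) = 2.17*10.49 = 22.7633
Total = 22.7633 - 8.3578 = 14.4055


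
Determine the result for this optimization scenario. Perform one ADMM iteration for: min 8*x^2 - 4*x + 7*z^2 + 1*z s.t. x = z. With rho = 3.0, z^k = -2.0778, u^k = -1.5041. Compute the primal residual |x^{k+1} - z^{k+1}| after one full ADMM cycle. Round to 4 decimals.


ADMM iteration with rho = 3.0, z^k = -2.0778, u^k = -1.5041
Step 1: x-update.
Minimize 8*x^2 - 4*x + (3.0/2)*(x + 2.0778 - 1.5041)^2
FOC: (2*8 + 3.0)*x = 4 + 3.0*(-2.0778 + 1.5041)
x^{k+1} = 0.1199
Step 2: z-update.
Minimize 7*z^2 + 1*z + (3.0/2)*(0.1199 - z - 1.5041)^2
FOC: (2*7 + 3.0)*z = -1 + 3.0*(0.1199 - 1.5041)
z^{k+1} = -0.3031
Step 3: u-update.
u^{k+1} = -1.5041 + 0.1199 + 0.3031 = -1.0811
Step 4: Primal residual = |0.1199 + 0.3031| = 0.423


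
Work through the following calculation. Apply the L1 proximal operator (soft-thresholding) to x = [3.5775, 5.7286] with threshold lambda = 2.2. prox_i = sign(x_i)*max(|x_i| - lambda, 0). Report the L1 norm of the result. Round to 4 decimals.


Soft-thresholding with lambda = 2.2:
prox(3.5775) = sign(3.5775)*max(|3.5775| - 2.2, 0) = 1.3775
prox(5.7286) = sign(5.7286)*max(|5.7286| - 2.2, 0) = 3.5286
prox(x) = [1.3775, 3.5286]
||prox(x)||_1 = 1.3775 + 3.5286 = 4.9061


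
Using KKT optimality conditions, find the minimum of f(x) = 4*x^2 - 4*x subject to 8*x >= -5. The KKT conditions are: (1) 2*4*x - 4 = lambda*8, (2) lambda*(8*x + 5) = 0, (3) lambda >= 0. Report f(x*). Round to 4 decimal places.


Step 1: Try lambda = 0 (constraint inactive).
Stationarity: 2*4*x - 4 = 0
x* = 4/(2*4) = 0.5
Check constraint: 8*0.5 = 4.0 >= -5 -- satisfied.
Step 2: Compute optimal value.
f(x*) = 4*0.5^2 - 4*0.5 = -1.0


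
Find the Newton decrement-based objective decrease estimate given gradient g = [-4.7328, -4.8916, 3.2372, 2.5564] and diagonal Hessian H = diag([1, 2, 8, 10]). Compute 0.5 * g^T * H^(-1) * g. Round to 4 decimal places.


Step 1: H is diagonal, so H^(-1) * g = [-4.7328, -2.4458, 0.4047, 0.2556].
Step 2: g^T H^(-1) g = sum_i g_i^2 / H_ii
  = (-4.7328)^2/1 + (-4.8916)^2/2 + (3.2372)^2/8 + (2.5564)^2/10
  = 22.3994 + 11.9639 + 1.3099 + 0.6535 = 36.3267
Step 3: Objective decrease = 0.5 * g^T H^(-1) g = 18.1634


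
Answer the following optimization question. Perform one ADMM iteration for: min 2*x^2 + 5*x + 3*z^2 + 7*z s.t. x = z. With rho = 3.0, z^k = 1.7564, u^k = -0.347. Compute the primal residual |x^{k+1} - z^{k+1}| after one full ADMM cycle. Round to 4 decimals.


ADMM iteration with rho = 3.0, z^k = 1.7564, u^k = -0.347
Step 1: x-update.
Minimize 2*x^2 + 5*x + (3.0/2)*(x - 1.7564 - 0.347)^2
FOC: (2*2 + 3.0)*x = -5 + 3.0*(1.7564 + 0.347)
x^{k+1} = 0.1872
Step 2: z-update.
Minimize 3*z^2 + 7*z + (3.0/2)*(0.1872 - z - 0.347)^2
FOC: (2*3 + 3.0)*z = -7 + 3.0*(0.1872 - 0.347)
z^{k+1} = -0.8311
Step 3: u-update.
u^{k+1} = -0.347 + 0.1872 + 0.8311 = 0.6712
Step 4: Primal residual = |0.1872 + 0.8311| = 1.0182


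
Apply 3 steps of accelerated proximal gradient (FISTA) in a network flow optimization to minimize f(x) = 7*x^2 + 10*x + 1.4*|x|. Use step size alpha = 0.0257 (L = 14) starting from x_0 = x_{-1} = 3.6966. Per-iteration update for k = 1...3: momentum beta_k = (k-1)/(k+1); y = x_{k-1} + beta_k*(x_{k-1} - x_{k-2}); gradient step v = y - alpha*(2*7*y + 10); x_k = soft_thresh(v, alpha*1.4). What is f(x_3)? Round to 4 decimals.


FISTA on f(x) = 7*x^2 + 10*x + 1.4*|x|
L = 14, alpha = 0.0257
Iteration 1: beta = 0.0, y = 3.6966 + 0.0*(3.6966 - 3.6966) = 3.6966
  grad(y) = 61.7524, v = y - alpha*grad = 2.1096
  prox(v) = soft_thresh(2.1096, 0.036) = 2.0736
Iteration 2: beta = 0.3333, y = 2.0736 + 0.3333*(2.0736 - 3.6966) = 1.5326
  grad(y) = 31.4561, v = y - alpha*grad = 0.7242
  prox(v) = soft_thresh(0.7242, 0.036) = 0.6882
Iteration 3: beta = 0.5, y = 0.6882 + 0.5*(0.6882 - 2.0736) = -0.0045
  grad(y) = 9.9366, v = y - alpha*grad = -0.2599
  prox(v) = soft_thresh(-0.2599, 0.036) = -0.2239
f(x_3) = 7*(-0.2239)^2 + 10*(-0.2239) + 1.4*|-0.2239| = -1.5747


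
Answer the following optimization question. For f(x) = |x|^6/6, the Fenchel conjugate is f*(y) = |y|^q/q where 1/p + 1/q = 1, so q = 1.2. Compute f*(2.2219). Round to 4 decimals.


The conjugate exponent q satisfies 1/p + 1/q = 1.
p = 6, so q = 6/(6 - 1) = 1.2
|y|^q = 2.2219^1.2 = 2.6066
f*(2.2219) = 2.6066 / 1.2 = 2.1721


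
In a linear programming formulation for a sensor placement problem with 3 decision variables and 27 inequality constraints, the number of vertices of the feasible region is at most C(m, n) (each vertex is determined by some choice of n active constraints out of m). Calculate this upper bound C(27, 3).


Each vertex corresponds to some choice of n active constraints out of m, so the number of vertices is at most C(m, n) = m! / (n!(m-n)!).
m = 27, n = 3
Numerator: 27 * 26 * 25
Denominator: 3! = 6
C(27, 3) = 2925


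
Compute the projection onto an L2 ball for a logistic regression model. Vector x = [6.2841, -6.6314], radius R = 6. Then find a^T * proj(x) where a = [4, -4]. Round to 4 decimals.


Step 1: Compute ||x|| (intermediates to 6 decimals).
||x|| = sqrt(6.2841^2 + (-6.6314)^2) = 9.135939
Step 2: Project.
Since ||x|| > R, scale = R/||x|| = 6/9.135939 = 0.656747, proj(x) = scale * x
proj(x) = [4.127064, -4.355152]
Step 3: Dot product.
a^T * proj(x) = 4*4.127064 - 4*(-4.355152) = 33.9289


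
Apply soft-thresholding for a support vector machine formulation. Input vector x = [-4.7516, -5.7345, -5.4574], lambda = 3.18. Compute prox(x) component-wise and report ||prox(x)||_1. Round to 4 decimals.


Soft-thresholding with lambda = 3.18:
prox(-4.7516) = sign(-4.7516)*max(|-4.7516| - 3.18, 0) = -1.5716
prox(-5.7345) = sign(-5.7345)*max(|-5.7345| - 3.18, 0) = -2.5545
prox(-5.4574) = sign(-5.4574)*max(|-5.4574| - 3.18, 0) = -2.2774
prox(x) = [-1.5716, -2.5545, -2.2774]
||prox(x)||_1 = 1.5716 + 2.5545 + 2.2774 = 6.4035


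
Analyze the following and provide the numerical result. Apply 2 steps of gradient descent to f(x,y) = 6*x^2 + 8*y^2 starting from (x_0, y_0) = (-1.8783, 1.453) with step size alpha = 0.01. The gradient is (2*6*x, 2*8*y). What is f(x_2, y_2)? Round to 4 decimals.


Gradient descent on f(x,y) = 6*x^2 + 8*y^2.
Starting point: (-1.8783, 1.453), alpha = 0.01
Step 1: grad_x = 2*6*-1.8783 = -22.5396, grad_y = 2*8*1.453 = 23.248
  x_1 = -1.8783 - 0.01*-22.5396 = -1.6529
  y_1 = 1.453 - 0.01*23.248 = 1.2205
Step 2: grad_x = 2*6*-1.6529 = -19.8348, grad_y = 2*8*1.2205 = 19.5283
  x_2 = -1.6529 - 0.01*-19.8348 = -1.4546
  y_2 = 1.2205 - 0.01*19.5283 = 1.0252
f(-1.4546, 1.0252) = 6*(-1.4546)^2 + 8*1.0252^2 = 21.1033


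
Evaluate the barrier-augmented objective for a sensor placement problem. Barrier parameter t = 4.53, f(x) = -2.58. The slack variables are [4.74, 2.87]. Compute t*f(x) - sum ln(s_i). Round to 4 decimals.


Step 1: Compute log-barrier.
ln values: [1.556, 1.0543]
phi = -(1.556 + 1.0543) = -2.6103
Step 2: Compute augmented objective.
t*f(x) = 4.53*-2.58 = -11.6874
Total = -11.6874 - 2.6103 = -14.2977


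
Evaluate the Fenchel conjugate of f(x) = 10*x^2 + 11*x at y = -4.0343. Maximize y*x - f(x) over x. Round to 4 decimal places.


f*(y) = sup_x {y*x - a*x^2 - b*x} = sup_x {(y-b)*x - a*x^2}
FOC: (y - b) - 2a*x = 0 => x* = (y - b)/(2a)
x* = (-4.0343 - 11)/(2*10) = -0.7517
f*(-4.0343) = (y-b)^2/(4a) = (-4.0343 - 11)^2/(4*10)
= 226.0302/40 = 5.6508


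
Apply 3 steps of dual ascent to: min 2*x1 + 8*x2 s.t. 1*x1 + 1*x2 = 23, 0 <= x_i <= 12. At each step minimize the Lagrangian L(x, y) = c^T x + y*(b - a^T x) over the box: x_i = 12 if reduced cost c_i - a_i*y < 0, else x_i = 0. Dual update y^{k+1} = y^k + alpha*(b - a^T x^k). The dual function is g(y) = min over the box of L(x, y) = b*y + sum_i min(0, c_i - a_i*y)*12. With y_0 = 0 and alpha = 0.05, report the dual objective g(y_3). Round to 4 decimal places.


Dual ascent for LP: min 2*x1 + 8*x2, 1*x1 + 1*x2 = 23, 0 <= x_i <= 12
Step 1: y^k = 0.0, reduced costs: (2.0, 8.0)
  x^k = (0.0, 0.0), subgradient = b - a^T x = 23.0
  y^{k+1} = 0.0 + 0.05*23.0 = 1.15
Step 2: y^k = 1.15, reduced costs: (0.85, 6.85)
  x^k = (0.0, 0.0), subgradient = b - a^T x = 23.0
  y^{k+1} = 1.15 + 0.05*23.0 = 2.3
Step 3: y^k = 2.3, reduced costs: (-0.3, 5.7)
  x^k = (12.0, 0.0), subgradient = b - a^T x = 11.0
  y^{k+1} = 2.3 + 0.05*11.0 = 2.85
Dual objective at y_3 = 2.85: reduced costs (-0.85, 5.15), box minimizer x = (12.0, 0.0)
g(y_3) = b*y + (c1 - a1*y)*x1 + (c2 - a2*y)*x2 = 23*2.85 + (-0.85)*12.0 + 5.15*0.0 = 65.55 - 10.2 + 0.0 = 55.35


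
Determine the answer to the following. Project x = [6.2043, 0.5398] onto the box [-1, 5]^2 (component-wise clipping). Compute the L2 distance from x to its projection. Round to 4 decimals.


Project each component onto [-1, 5].
clip(6.2043) = 5.0, clip(0.5398) = 0.5398
Projection = [5.0, 0.5398]
Squared diffs: [1.4503, 0.0]
Distance = sqrt(1.4503) = 1.2043


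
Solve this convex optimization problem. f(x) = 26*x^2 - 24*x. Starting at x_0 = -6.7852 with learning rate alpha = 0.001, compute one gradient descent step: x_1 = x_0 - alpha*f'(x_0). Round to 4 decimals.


We compute the gradient at x_0 and apply the update.
f'(x) = 52*x - 24
f'(-6.7852) = 52*-6.7852 - 24 = -376.8304
x_1 = -6.7852 - 0.001*-376.8304 = -6.4084


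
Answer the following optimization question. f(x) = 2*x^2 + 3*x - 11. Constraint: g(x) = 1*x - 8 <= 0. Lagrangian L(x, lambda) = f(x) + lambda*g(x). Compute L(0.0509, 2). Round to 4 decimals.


Step 1: Evaluate f(x).
f(0.0509) = 2*0.0509^2 + 3*0.0509 - 11 = -10.8421
Step 2: Evaluate g(x).
g(0.0509) = 1*0.0509 - 8 = -7.9491
Step 3: Compute Lagrangian.
L = -10.8421 + 2*-7.9491 = -26.7403


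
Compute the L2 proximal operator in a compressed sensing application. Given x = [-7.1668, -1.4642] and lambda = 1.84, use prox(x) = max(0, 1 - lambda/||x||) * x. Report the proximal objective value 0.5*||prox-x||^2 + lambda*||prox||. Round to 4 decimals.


Step 1: Compute ||x||.
||x|| = 7.3148
Step 2: Compute scaling factor.
scale = max(0, 1 - 1.84/7.3148) = 0.7485
Step 3: prox(x) = [-5.364, -1.0959]
||prox(x)|| = 5.4748
Step 4: Proximal objective.
0.5*||prox-x||^2 = 1.6928
lambda*||prox|| = 10.0736
Total = 11.7665


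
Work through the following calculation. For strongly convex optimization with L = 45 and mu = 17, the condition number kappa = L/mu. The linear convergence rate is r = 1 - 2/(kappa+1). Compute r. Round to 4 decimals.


Step 1: Compute the condition number.
kappa = L/mu = 45/17 = 2.6471
Step 2: Compute the convergence rate.
r = 1 - 2/(kappa + 1) = 1 - 2*mu/(L + mu) = (L - mu)/(L + mu) = 28/62 = 0.4516


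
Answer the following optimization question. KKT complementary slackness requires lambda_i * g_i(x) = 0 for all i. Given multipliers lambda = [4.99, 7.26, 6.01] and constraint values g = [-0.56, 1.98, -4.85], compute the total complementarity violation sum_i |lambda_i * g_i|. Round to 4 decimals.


KKT complementary slackness check:
lambda_1 * g_1 = 4.99 * -0.56 = -2.7944
lambda_2 * g_2 = 7.26 * 1.98 = 14.3748
lambda_3 * g_3 = 6.01 * -4.85 = -29.1485
Total violation = 2.7944 + 14.3748 + 29.1485 = 46.3177


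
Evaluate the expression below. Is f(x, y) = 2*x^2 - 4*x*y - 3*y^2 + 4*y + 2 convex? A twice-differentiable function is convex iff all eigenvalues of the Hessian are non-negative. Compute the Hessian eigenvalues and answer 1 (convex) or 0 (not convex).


The Hessian of f(x,y) = 2*x^2 - 4*x*y - 3*y^2 + 4*y + 2 is:
H = [[4, -4], [-4, -6]]
Trace = 4 - 6 = -2
Determinant = 4*-6 - (-4)^2 = -40
Discriminant = (-2)^2 - 4*-40 = 164.0
Eigenvalues: lambda_1 = -7.4031, lambda_2 = 5.4031
The function is not convex.

0


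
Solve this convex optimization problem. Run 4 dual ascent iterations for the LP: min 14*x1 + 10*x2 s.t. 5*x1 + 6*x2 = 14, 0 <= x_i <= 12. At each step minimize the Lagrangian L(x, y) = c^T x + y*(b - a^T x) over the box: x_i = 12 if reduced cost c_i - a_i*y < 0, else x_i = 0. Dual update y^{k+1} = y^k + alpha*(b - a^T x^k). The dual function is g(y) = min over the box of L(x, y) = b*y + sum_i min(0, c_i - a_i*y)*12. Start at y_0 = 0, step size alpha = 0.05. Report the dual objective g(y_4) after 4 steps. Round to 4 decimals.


Dual ascent for LP: min 14*x1 + 10*x2, 5*x1 + 6*x2 = 14, 0 <= x_i <= 12
Step 1: y^k = 0.0, reduced costs: (14.0, 10.0)
  x^k = (0.0, 0.0), subgradient = b - a^T x = 14.0
  y^{k+1} = 0.0 + 0.05*14.0 = 0.7
Step 2: y^k = 0.7, reduced costs: (10.5, 5.8)
  x^k = (0.0, 0.0), subgradient = b - a^T x = 14.0
  y^{k+1} = 0.7 + 0.05*14.0 = 1.4
Step 3: y^k = 1.4, reduced costs: (7.0, 1.6)
  x^k = (0.0, 0.0), subgradient = b - a^T x = 14.0
  y^{k+1} = 1.4 + 0.05*14.0 = 2.1
Step 4: y^k = 2.1, reduced costs: (3.5, -2.6)
  x^k = (0.0, 12.0), subgradient = b - a^T x = -58.0
  y^{k+1} = 2.1 + 0.05*-58.0 = -0.8
Dual objective at y_4 = -0.8: reduced costs (18.0, 14.8), box minimizer x = (0.0, 0.0)
g(y_4) = b*y + (c1 - a1*y)*x1 + (c2 - a2*y)*x2 = 14*(-0.8) + 18.0*0.0 + 14.8*0.0 = -11.2 + 0.0 + 0.0 = -11.2


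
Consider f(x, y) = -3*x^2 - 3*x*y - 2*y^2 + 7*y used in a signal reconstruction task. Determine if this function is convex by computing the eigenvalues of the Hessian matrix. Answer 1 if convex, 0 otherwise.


The Hessian of f(x,y) = -3*x^2 - 3*x*y - 2*y^2 + 7*y is:
H = [[-6, -3], [-3, -4]]
Trace = -6 - 4 = -10
Determinant = -6*-4 - (-3)^2 = 15
Discriminant = (-10)^2 - 4*15 = 40.0
Eigenvalues: lambda_1 = -8.1623, lambda_2 = -1.8377
The function is not convex.

0


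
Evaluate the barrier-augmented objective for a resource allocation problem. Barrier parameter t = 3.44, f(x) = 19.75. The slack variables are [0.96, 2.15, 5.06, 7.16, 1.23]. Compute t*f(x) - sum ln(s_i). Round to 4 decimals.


Step 1: Compute log-barrier.
ln values: [-0.0408, 0.7655, 1.6214, 1.9685, 0.207]
phi = -(-0.0408 + 0.7655 + 1.6214 + 1.9685 + 0.207) = -4.5215
Step 2: Compute augmented objective.
t*f(x) = 3.44*19.75 = 67.94
Total = 67.94 - 4.5215 = 63.4185


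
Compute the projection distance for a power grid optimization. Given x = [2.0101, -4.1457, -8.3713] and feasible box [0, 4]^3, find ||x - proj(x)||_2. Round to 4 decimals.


Project each component onto [0, 4].
clip(2.0101) = 2.0101, clip(-4.1457) = 0.0, clip(-8.3713) = 0.0
Projection = [2.0101, 0.0, 0.0]
Squared diffs: [0.0, 17.1868, 70.0787]
Distance = sqrt(87.2655) = 9.3416


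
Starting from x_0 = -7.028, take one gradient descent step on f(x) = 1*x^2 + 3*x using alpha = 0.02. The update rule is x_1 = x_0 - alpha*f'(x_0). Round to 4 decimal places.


We compute the gradient at x_0 and apply the update.
f'(x) = 2*x + 3
f'(-7.028) = 2*-7.028 + 3 = -11.056
x_1 = -7.028 - 0.02*-11.056 = -6.8069


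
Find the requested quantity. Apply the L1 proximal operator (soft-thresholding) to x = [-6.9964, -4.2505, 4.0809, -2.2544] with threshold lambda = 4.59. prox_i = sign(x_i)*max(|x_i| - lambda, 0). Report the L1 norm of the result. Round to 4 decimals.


Soft-thresholding with lambda = 4.59:
prox(-6.9964) = sign(-6.9964)*max(|-6.9964| - 4.59, 0) = -2.4064
prox(-4.2505) = sign(-4.2505)*max(|-4.2505| - 4.59, 0) = 0.0
prox(4.0809) = sign(4.0809)*max(|4.0809| - 4.59, 0) = 0.0
prox(-2.2544) = sign(-2.2544)*max(|-2.2544| - 4.59, 0) = 0.0
prox(x) = [-2.4064, 0.0, 0.0, 0.0]
||prox(x)||_1 = 2.4064 + 0.0 + 0.0 + 0.0 = 2.4064


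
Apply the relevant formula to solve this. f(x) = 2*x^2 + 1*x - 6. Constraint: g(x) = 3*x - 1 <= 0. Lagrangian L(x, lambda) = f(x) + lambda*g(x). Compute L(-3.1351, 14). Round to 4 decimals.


Step 1: Evaluate f(x).
f(-3.1351) = 2*(-3.1351)^2 + 1*(-3.1351) - 6 = 10.5226
Step 2: Evaluate g(x).
g(-3.1351) = 3*-3.1351 - 1 = -10.4053
Step 3: Compute Lagrangian.
L = 10.5226 + 14*-10.4053 = -135.1516


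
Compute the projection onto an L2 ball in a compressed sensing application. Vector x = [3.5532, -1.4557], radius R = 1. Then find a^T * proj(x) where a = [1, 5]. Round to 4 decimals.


Step 1: Compute ||x|| (intermediates to 6 decimals).
||x|| = sqrt(3.5532^2 + (-1.4557)^2) = 3.83983
Step 2: Project.
Since ||x|| > R, scale = R/||x|| = 1/3.83983 = 0.260428, proj(x) = scale * x
proj(x) = [0.925353, -0.379105]
Step 3: Dot product.
a^T * proj(x) = 1*0.925353 + 5*(-0.379105) = -0.9702


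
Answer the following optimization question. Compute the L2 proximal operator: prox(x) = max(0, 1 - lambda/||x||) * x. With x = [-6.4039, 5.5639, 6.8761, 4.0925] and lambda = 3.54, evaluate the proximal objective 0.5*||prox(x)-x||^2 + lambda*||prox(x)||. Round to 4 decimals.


Step 1: Compute ||x||.
||x|| = 11.6617
Step 2: Compute scaling factor.
scale = max(0, 1 - 3.54/11.6617) = 0.6964
Step 3: prox(x) = [-4.46, 3.8749, 4.7888, 2.8502]
||prox(x)|| = 8.1217
Step 4: Proximal objective.
0.5*||prox-x||^2 = 6.2658
lambda*||prox|| = 28.7508
Total = 35.0168


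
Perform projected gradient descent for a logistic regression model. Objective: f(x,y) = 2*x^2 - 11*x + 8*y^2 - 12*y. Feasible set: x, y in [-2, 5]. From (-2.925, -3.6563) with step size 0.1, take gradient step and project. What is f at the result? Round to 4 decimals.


Step 1: Compute gradient at (-2.925, -3.6563).
grad_x = 2*2*-2.925 - 11 = -22.7
grad_y = 2*8*-3.6563 - 12 = -70.5008
Step 2: Gradient step.
x_raw = -2.925 - 0.1*-22.7 = -0.655
y_raw = -3.6563 - 0.1*-70.5008 = 3.3938
Step 3: Project onto [-2, 5].
x_proj = clip(-0.655) = -0.655
y_proj = clip(3.3938) = 3.3938
Step 4: Evaluate f.
f(-0.655, 3.3938) = 59.4796


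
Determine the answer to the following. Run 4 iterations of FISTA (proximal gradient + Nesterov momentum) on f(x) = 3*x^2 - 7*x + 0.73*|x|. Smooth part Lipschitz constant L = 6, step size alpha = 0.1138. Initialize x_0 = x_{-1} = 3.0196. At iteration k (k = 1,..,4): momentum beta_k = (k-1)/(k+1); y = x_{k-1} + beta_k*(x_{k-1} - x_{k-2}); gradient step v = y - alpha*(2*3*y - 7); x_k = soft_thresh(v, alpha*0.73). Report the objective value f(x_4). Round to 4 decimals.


FISTA on f(x) = 3*x^2 - 7*x + 0.73*|x|
L = 6, alpha = 0.1138
Iteration 1: beta = 0.0, y = 3.0196 + 0.0*(3.0196 - 3.0196) = 3.0196
  grad(y) = 11.1176, v = y - alpha*grad = 1.7544
  prox(v) = soft_thresh(1.7544, 0.0831) = 1.6713
Iteration 2: beta = 0.3333, y = 1.6713 + 0.3333*(1.6713 - 3.0196) = 1.2219
  grad(y) = 0.3315, v = y - alpha*grad = 1.1842
  prox(v) = soft_thresh(1.1842, 0.0831) = 1.1011
Iteration 3: beta = 0.5, y = 1.1011 + 0.5*(1.1011 - 1.6713) = 0.816
  grad(y) = -2.1039, v = y - alpha*grad = 1.0554
  prox(v) = soft_thresh(1.0554, 0.0831) = 0.9724
Iteration 4: beta = 0.6, y = 0.9724 + 0.6*(0.9724 - 1.1011) = 0.8951
  grad(y) = -1.6293, v = y - alpha*grad = 1.0805
  prox(v) = soft_thresh(1.0805, 0.0831) = 0.9975
f(x_4) = 3*0.9975^2 - 7*0.9975 + 0.73*|0.9975| = -3.2693


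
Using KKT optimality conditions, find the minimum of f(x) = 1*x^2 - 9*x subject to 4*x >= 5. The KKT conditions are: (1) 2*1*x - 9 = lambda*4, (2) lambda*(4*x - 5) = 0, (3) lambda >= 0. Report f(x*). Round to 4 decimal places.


Step 1: Try lambda = 0 (constraint inactive).
Stationarity: 2*1*x - 9 = 0
x* = 9/(2*1) = 4.5
Check constraint: 4*4.5 = 18.0 >= 5 -- satisfied.
Step 2: Compute optimal value.
f(x*) = 1*4.5^2 - 9*4.5 = -20.25


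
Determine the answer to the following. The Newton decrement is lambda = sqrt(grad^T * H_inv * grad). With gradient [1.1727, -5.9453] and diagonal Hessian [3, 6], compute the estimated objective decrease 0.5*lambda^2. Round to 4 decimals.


Step 1: H is diagonal, so H^(-1) * g = [0.3909, -0.9909].
Step 2: g^T H^(-1) g = sum_i g_i^2 / H_ii
  = (1.1727)^2/3 + (-5.9453)^2/6
  = 0.4584 + 5.8911 = 6.3495
Step 3: Objective decrease = 0.5 * g^T H^(-1) g = 3.1748


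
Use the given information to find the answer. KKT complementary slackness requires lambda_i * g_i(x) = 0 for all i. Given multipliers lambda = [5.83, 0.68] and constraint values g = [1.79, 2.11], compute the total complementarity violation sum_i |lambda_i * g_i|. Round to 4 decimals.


KKT complementary slackness check:
lambda_1 * g_1 = 5.83 * 1.79 = 10.4357
lambda_2 * g_2 = 0.68 * 2.11 = 1.4348
Total violation = 10.4357 + 1.4348 = 11.8705


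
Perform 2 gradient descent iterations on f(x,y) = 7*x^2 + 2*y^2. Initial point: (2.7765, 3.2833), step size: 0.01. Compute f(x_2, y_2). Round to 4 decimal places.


Gradient descent on f(x,y) = 7*x^2 + 2*y^2.
Starting point: (2.7765, 3.2833), alpha = 0.01
Step 1: grad_x = 2*7*2.7765 = 38.871, grad_y = 2*2*3.2833 = 13.1332
  x_1 = 2.7765 - 0.01*38.871 = 2.3878
  y_1 = 3.2833 - 0.01*13.1332 = 3.152
Step 2: grad_x = 2*7*2.3878 = 33.4291, grad_y = 2*2*3.152 = 12.6079
  x_2 = 2.3878 - 0.01*33.4291 = 2.0535
  y_2 = 3.152 - 0.01*12.6079 = 3.0259
f(2.0535, 3.0259) = 7*2.0535^2 + 2*3.0259^2 = 47.83


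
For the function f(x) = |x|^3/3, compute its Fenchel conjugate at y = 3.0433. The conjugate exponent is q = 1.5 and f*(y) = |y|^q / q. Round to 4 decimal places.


The conjugate exponent q satisfies 1/p + 1/q = 1.
p = 3, so q = 3/(3 - 1) = 1.5
|y|^q = 3.0433^1.5 = 5.3091
f*(3.0433) = 5.3091 / 1.5 = 3.5394


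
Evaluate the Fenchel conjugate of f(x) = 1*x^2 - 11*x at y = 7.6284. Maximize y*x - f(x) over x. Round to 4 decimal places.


f*(y) = sup_x {y*x - a*x^2 - b*x} = sup_x {(y-b)*x - a*x^2}
FOC: (y - b) - 2a*x = 0 => x* = (y - b)/(2a)
x* = (7.6284 + 11)/(2*1) = 9.3142
f*(7.6284) = (y-b)^2/(4a) = (7.6284 + 11)^2/(4*1)
= 347.0173/4 = 86.7543


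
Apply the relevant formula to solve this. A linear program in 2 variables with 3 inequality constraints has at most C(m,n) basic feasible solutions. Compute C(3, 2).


Each vertex corresponds to some choice of n active constraints out of m, so the number of vertices is at most C(m, n) = m! / (n!(m-n)!).
m = 3, n = 2
Numerator: 3 * 2
Denominator: 2! = 2
C(3, 2) = 3


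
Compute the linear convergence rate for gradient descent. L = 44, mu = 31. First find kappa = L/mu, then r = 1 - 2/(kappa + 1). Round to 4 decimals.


Step 1: Compute the condition number.
kappa = L/mu = 44/31 = 1.4194
Step 2: Compute the convergence rate.
r = 1 - 2/(kappa + 1) = 1 - 2*mu/(L + mu) = (L - mu)/(L + mu) = 13/75 = 0.1733


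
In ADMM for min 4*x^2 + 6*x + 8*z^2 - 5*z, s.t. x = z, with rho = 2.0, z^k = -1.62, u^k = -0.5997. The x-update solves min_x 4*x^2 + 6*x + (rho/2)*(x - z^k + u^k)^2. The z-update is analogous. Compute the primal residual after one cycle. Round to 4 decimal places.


ADMM iteration with rho = 2.0, z^k = -1.62, u^k = -0.5997
Step 1: x-update.
Minimize 4*x^2 + 6*x + (2.0/2)*(x + 1.62 - 0.5997)^2
FOC: (2*4 + 2.0)*x = -6 + 2.0*(-1.62 + 0.5997)
x^{k+1} = -0.8041
Step 2: z-update.
Minimize 8*z^2 - 5*z + (2.0/2)*(-0.8041 - z - 0.5997)^2
FOC: (2*8 + 2.0)*z = 5 + 2.0*(-0.8041 - 0.5997)
z^{k+1} = 0.1218
Step 3: u-update.
u^{k+1} = -0.5997 - 0.8041 - 0.1218 = -1.5256
Step 4: Primal residual = |-0.8041 - 0.1218| = 0.9259


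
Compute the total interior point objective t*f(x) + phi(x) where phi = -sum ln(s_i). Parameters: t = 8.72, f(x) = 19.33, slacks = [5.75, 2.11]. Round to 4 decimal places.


Step 1: Compute log-barrier.
ln values: [1.7492, 0.7467]
phi = -(1.7492 + 0.7467) = -2.4959
Step 2: Compute augmented objective.
t*f(x) = 8.72*19.33 = 168.5576
Total = 168.5576 - 2.4959 = 166.0617


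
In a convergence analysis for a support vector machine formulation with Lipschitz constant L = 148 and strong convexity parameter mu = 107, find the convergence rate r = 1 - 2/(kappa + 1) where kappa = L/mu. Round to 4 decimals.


Step 1: Compute the condition number.
kappa = L/mu = 148/107 = 1.3832
Step 2: Compute the convergence rate.
r = 1 - 2/(kappa + 1) = 1 - 2*mu/(L + mu) = (L - mu)/(L + mu) = 41/255 = 0.1608


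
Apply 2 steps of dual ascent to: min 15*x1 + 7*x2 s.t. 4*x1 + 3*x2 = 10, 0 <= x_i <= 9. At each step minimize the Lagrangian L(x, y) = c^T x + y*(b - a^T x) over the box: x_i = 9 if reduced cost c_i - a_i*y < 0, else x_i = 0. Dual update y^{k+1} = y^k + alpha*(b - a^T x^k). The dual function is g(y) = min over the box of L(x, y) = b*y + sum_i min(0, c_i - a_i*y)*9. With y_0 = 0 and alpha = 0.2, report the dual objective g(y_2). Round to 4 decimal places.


Dual ascent for LP: min 15*x1 + 7*x2, 4*x1 + 3*x2 = 10, 0 <= x_i <= 9
Step 1: y^k = 0.0, reduced costs: (15.0, 7.0)
  x^k = (0.0, 0.0), subgradient = b - a^T x = 10.0
  y^{k+1} = 0.0 + 0.2*10.0 = 2.0
Step 2: y^k = 2.0, reduced costs: (7.0, 1.0)
  x^k = (0.0, 0.0), subgradient = b - a^T x = 10.0
  y^{k+1} = 2.0 + 0.2*10.0 = 4.0
Dual objective at y_2 = 4.0: reduced costs (-1.0, -5.0), box minimizer x = (9.0, 9.0)
g(y_2) = b*y + (c1 - a1*y)*x1 + (c2 - a2*y)*x2 = 10*4.0 + (-1.0)*9.0 + (-5.0)*9.0 = 40.0 - 9.0 - 45.0 = -14.0


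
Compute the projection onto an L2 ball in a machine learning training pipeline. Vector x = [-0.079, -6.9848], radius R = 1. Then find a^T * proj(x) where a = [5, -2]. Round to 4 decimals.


Step 1: Compute ||x|| (intermediates to 6 decimals).
||x|| = sqrt((-0.079)^2 + (-6.9848)^2) = 6.985247
Step 2: Project.
Since ||x|| > R, scale = R/||x|| = 1/6.985247 = 0.143159, proj(x) = scale * x
proj(x) = [-0.01131, -0.999937]
Step 3: Dot product.
a^T * proj(x) = 5*(-0.01131) - 2*(-0.999937) = 1.9433


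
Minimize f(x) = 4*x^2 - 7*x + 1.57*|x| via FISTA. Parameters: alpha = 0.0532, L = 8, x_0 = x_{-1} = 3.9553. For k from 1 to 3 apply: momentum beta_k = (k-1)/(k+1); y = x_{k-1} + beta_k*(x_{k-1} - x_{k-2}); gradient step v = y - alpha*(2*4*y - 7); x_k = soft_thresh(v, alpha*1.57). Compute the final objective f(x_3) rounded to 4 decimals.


FISTA on f(x) = 4*x^2 - 7*x + 1.57*|x|
L = 8, alpha = 0.0532
Iteration 1: beta = 0.0, y = 3.9553 + 0.0*(3.9553 - 3.9553) = 3.9553
  grad(y) = 24.6424, v = y - alpha*grad = 2.6443
  prox(v) = soft_thresh(2.6443, 0.0835) = 2.5608
Iteration 2: beta = 0.3333, y = 2.5608 + 0.3333*(2.5608 - 3.9553) = 2.096
  grad(y) = 9.7677, v = y - alpha*grad = 1.5763
  prox(v) = soft_thresh(1.5763, 0.0835) = 1.4928
Iteration 3: beta = 0.5, y = 1.4928 + 0.5*(1.4928 - 2.5608) = 0.9588
  grad(y) = 0.6704, v = y - alpha*grad = 0.9231
  prox(v) = soft_thresh(0.9231, 0.0835) = 0.8396
f(x_3) = 4*0.8396^2 - 7*0.8396 + 1.57*|0.8396| = -1.7393


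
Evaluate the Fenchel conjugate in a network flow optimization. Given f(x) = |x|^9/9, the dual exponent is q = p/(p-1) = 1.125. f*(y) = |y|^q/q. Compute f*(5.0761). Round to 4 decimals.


The conjugate exponent q satisfies 1/p + 1/q = 1.
p = 9, so q = 9/(9 - 1) = 1.125
|y|^q = 5.0761^1.125 = 6.219
f*(5.0761) = 6.219 / 1.125 = 5.528


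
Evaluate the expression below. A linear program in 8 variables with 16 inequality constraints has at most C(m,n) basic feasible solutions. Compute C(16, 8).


Each vertex corresponds to some choice of n active constraints out of m, so the number of vertices is at most C(m, n) = m! / (n!(m-n)!).
m = 16, n = 8
Numerator: 16 * 15 * 14 * 13 * 12 * 11 * 10 * 9
Denominator: 8! = 40320
C(16, 8) = 12870


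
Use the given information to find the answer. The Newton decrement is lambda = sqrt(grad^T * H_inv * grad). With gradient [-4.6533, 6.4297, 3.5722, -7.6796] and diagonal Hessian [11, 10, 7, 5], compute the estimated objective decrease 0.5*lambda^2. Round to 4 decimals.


Step 1: H is diagonal, so H^(-1) * g = [-0.423, 0.643, 0.5103, -1.5359].
Step 2: g^T H^(-1) g = sum_i g_i^2 / H_ii
  = (-4.6533)^2/11 + (6.4297)^2/10 + (3.5722)^2/7 + (-7.6796)^2/5
  = 1.9685 + 4.1341 + 1.8229 + 11.7953 = 19.7208
Step 3: Objective decrease = 0.5 * g^T H^(-1) g = 9.8604


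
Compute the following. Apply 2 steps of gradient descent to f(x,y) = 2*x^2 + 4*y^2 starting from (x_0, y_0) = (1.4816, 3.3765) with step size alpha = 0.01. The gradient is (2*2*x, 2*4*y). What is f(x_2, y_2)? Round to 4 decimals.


Gradient descent on f(x,y) = 2*x^2 + 4*y^2.
Starting point: (1.4816, 3.3765), alpha = 0.01
Step 1: grad_x = 2*2*1.4816 = 5.9264, grad_y = 2*4*3.3765 = 27.012
  x_1 = 1.4816 - 0.01*5.9264 = 1.4223
  y_1 = 3.3765 - 0.01*27.012 = 3.1064
Step 2: grad_x = 2*2*1.4223 = 5.6893, grad_y = 2*4*3.1064 = 24.851
  x_2 = 1.4223 - 0.01*5.6893 = 1.3654
  y_2 = 3.1064 - 0.01*24.851 = 2.8579
f(1.3654, 2.8579) = 2*1.3654^2 + 4*2.8579^2 = 36.3985


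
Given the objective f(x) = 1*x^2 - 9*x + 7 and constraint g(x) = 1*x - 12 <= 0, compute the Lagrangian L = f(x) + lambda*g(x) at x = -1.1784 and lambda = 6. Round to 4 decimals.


Step 1: Evaluate f(x).
f(-1.1784) = 1*(-1.1784)^2 - 9*(-1.1784) + 7 = 18.9942
Step 2: Evaluate g(x).
g(-1.1784) = 1*-1.1784 - 12 = -13.1784
Step 3: Compute Lagrangian.
L = 18.9942 + 6*-13.1784 = -60.0762


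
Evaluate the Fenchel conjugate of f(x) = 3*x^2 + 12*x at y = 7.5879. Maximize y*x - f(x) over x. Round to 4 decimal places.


f*(y) = sup_x {y*x - a*x^2 - b*x} = sup_x {(y-b)*x - a*x^2}
FOC: (y - b) - 2a*x = 0 => x* = (y - b)/(2a)
x* = (7.5879 - 12)/(2*3) = -0.7354
f*(7.5879) = (y-b)^2/(4a) = (7.5879 - 12)^2/(4*3)
= 19.4666/12 = 1.6222


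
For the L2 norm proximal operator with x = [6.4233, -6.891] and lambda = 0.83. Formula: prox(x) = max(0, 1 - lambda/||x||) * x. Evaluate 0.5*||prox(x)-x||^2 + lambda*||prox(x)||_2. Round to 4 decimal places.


Step 1: Compute ||x||.
||x|| = 9.4204
Step 2: Compute scaling factor.
scale = max(0, 1 - 0.83/9.4204) = 0.9119
Step 3: prox(x) = [5.8574, -6.2839]
||prox(x)|| = 8.5904
Step 4: Proximal objective.
0.5*||prox-x||^2 = 0.3445
lambda*||prox|| = 7.13
Total = 7.4745


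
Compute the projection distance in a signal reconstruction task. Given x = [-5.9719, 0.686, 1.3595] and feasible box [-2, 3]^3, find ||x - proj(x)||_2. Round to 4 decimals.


Project each component onto [-2, 3].
clip(-5.9719) = -2.0, clip(0.686) = 0.686, clip(1.3595) = 1.3595
Projection = [-2.0, 0.686, 1.3595]
Squared diffs: [15.776, 0.0, 0.0]
Distance = sqrt(15.776) = 3.9719


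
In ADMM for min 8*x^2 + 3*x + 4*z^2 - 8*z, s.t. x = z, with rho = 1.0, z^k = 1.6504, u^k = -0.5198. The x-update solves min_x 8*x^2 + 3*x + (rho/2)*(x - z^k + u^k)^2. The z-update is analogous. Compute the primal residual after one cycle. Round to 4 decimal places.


ADMM iteration with rho = 1.0, z^k = 1.6504, u^k = -0.5198
Step 1: x-update.
Minimize 8*x^2 + 3*x + (1.0/2)*(x - 1.6504 - 0.5198)^2
FOC: (2*8 + 1.0)*x = -3 + 1.0*(1.6504 + 0.5198)
x^{k+1} = -0.0488
Step 2: z-update.
Minimize 4*z^2 - 8*z + (1.0/2)*(-0.0488 - z - 0.5198)^2
FOC: (2*4 + 1.0)*z = 8 + 1.0*(-0.0488 - 0.5198)
z^{k+1} = 0.8257
Step 3: u-update.
u^{k+1} = -0.5198 - 0.0488 - 0.8257 = -1.3943
Step 4: Primal residual = |-0.0488 - 0.8257| = 0.8745
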